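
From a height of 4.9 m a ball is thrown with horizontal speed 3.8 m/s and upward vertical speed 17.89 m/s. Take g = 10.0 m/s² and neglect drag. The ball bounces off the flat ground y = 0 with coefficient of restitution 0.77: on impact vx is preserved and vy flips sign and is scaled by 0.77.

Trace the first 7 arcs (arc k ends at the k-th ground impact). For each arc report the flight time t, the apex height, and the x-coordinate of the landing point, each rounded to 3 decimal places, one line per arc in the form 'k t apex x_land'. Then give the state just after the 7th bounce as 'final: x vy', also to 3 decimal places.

1 3.834 20.903 14.568
2 3.149 12.393 26.533
3 2.425 7.348 35.746
4 1.867 4.357 42.840
5 1.438 2.583 48.303
6 1.107 1.531 52.509
7 0.852 0.908 55.748
final: 55.748 3.281

Arc 1: start y=4.900, vy=17.890 → t=3.834, apex=20.903, x_land=14.568, impact vy=-20.446
  bounce: vy ← 0.77·20.446 = 15.744
Arc 2: start y=0.000, vy=15.744 → t=3.149, apex=12.393, x_land=26.533, impact vy=-15.744
  bounce: vy ← 0.77·15.744 = 12.123
Arc 3: start y=0.000, vy=12.123 → t=2.425, apex=7.348, x_land=35.746, impact vy=-12.123
  bounce: vy ← 0.77·12.123 = 9.334
Arc 4: start y=0.000, vy=9.334 → t=1.867, apex=4.357, x_land=42.840, impact vy=-9.334
  bounce: vy ← 0.77·9.334 = 7.188
Arc 5: start y=0.000, vy=7.188 → t=1.438, apex=2.583, x_land=48.303, impact vy=-7.188
  bounce: vy ← 0.77·7.188 = 5.534
Arc 6: start y=0.000, vy=5.534 → t=1.107, apex=1.531, x_land=52.509, impact vy=-5.534
  bounce: vy ← 0.77·5.534 = 4.261
Arc 7: start y=0.000, vy=4.261 → t=0.852, apex=0.908, x_land=55.748, impact vy=-4.261
  bounce: vy ← 0.77·4.261 = 3.281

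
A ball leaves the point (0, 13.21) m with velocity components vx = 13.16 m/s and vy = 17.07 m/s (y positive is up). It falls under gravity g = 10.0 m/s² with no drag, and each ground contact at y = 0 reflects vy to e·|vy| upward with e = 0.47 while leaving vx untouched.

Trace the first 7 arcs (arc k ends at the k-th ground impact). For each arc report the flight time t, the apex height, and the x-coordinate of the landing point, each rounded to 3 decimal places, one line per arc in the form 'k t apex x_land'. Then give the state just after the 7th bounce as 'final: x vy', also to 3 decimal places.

1 4.064 27.779 53.483
2 2.216 6.136 82.641
3 1.041 1.356 96.346
4 0.489 0.299 102.787
5 0.230 0.066 105.814
6 0.108 0.015 107.237
7 0.051 0.003 107.906
final: 107.906 0.119

Arc 1: start y=13.210, vy=17.070 → t=4.064, apex=27.779, x_land=53.483, impact vy=-23.571
  bounce: vy ← 0.47·23.571 = 11.078
Arc 2: start y=0.000, vy=11.078 → t=2.216, apex=6.136, x_land=82.641, impact vy=-11.078
  bounce: vy ← 0.47·11.078 = 5.207
Arc 3: start y=0.000, vy=5.207 → t=1.041, apex=1.356, x_land=96.346, impact vy=-5.207
  bounce: vy ← 0.47·5.207 = 2.447
Arc 4: start y=0.000, vy=2.447 → t=0.489, apex=0.299, x_land=102.787, impact vy=-2.447
  bounce: vy ← 0.47·2.447 = 1.150
Arc 5: start y=0.000, vy=1.150 → t=0.230, apex=0.066, x_land=105.814, impact vy=-1.150
  bounce: vy ← 0.47·1.150 = 0.541
Arc 6: start y=0.000, vy=0.541 → t=0.108, apex=0.015, x_land=107.237, impact vy=-0.541
  bounce: vy ← 0.47·0.541 = 0.254
Arc 7: start y=0.000, vy=0.254 → t=0.051, apex=0.003, x_land=107.906, impact vy=-0.254
  bounce: vy ← 0.47·0.254 = 0.119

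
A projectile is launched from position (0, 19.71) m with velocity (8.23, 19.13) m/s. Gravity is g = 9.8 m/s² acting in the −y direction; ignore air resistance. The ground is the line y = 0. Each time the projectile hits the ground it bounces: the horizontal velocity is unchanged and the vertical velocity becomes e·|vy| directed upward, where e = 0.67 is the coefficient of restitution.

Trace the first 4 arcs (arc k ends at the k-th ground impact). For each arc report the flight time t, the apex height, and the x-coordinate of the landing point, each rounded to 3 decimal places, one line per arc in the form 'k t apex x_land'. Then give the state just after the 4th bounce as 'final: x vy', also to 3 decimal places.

1 4.751 38.381 39.099
2 3.750 17.229 69.964
3 2.513 7.734 90.643
4 1.684 3.472 104.499
final: 104.499 5.527

Arc 1: start y=19.710, vy=19.130 → t=4.751, apex=38.381, x_land=39.099, impact vy=-27.428
  bounce: vy ← 0.67·27.428 = 18.376
Arc 2: start y=0.000, vy=18.376 → t=3.750, apex=17.229, x_land=69.964, impact vy=-18.376
  bounce: vy ← 0.67·18.376 = 12.312
Arc 3: start y=0.000, vy=12.312 → t=2.513, apex=7.734, x_land=90.643, impact vy=-12.312
  bounce: vy ← 0.67·12.312 = 8.249
Arc 4: start y=0.000, vy=8.249 → t=1.684, apex=3.472, x_land=104.499, impact vy=-8.249
  bounce: vy ← 0.67·8.249 = 5.527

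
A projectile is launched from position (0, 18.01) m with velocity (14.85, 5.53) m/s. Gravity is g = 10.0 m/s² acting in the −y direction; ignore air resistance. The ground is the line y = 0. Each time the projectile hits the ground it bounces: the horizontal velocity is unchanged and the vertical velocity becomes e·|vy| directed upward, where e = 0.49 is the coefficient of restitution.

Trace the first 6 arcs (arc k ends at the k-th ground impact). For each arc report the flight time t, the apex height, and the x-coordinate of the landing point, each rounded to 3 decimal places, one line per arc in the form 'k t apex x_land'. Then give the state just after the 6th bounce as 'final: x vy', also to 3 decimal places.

1 2.530 19.539 37.568
2 1.937 4.691 66.336
3 0.949 1.126 80.433
4 0.465 0.270 87.340
5 0.228 0.065 90.725
6 0.112 0.016 92.383
final: 92.383 0.274

Arc 1: start y=18.010, vy=5.530 → t=2.530, apex=19.539, x_land=37.568, impact vy=-19.768
  bounce: vy ← 0.49·19.768 = 9.686
Arc 2: start y=0.000, vy=9.686 → t=1.937, apex=4.691, x_land=66.336, impact vy=-9.686
  bounce: vy ← 0.49·9.686 = 4.746
Arc 3: start y=0.000, vy=4.746 → t=0.949, apex=1.126, x_land=80.433, impact vy=-4.746
  bounce: vy ← 0.49·4.746 = 2.326
Arc 4: start y=0.000, vy=2.326 → t=0.465, apex=0.270, x_land=87.340, impact vy=-2.326
  bounce: vy ← 0.49·2.326 = 1.140
Arc 5: start y=0.000, vy=1.140 → t=0.228, apex=0.065, x_land=90.725, impact vy=-1.140
  bounce: vy ← 0.49·1.140 = 0.558
Arc 6: start y=0.000, vy=0.558 → t=0.112, apex=0.016, x_land=92.383, impact vy=-0.558
  bounce: vy ← 0.49·0.558 = 0.274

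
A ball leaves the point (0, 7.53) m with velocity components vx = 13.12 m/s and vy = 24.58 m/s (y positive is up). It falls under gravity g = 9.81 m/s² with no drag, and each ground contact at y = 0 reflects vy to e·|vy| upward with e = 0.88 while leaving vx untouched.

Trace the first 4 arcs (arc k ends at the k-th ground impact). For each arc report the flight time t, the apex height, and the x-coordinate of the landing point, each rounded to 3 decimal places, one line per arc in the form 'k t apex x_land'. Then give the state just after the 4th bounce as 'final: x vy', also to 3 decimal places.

1 5.301 38.324 69.547
2 4.920 29.678 134.092
3 4.329 22.983 190.891
4 3.810 17.798 240.875
final: 240.875 16.444

Arc 1: start y=7.530, vy=24.580 → t=5.301, apex=38.324, x_land=69.547, impact vy=-27.421
  bounce: vy ← 0.88·27.421 = 24.131
Arc 2: start y=0.000, vy=24.131 → t=4.920, apex=29.678, x_land=134.092, impact vy=-24.131
  bounce: vy ← 0.88·24.131 = 21.235
Arc 3: start y=0.000, vy=21.235 → t=4.329, apex=22.983, x_land=190.891, impact vy=-21.235
  bounce: vy ← 0.88·21.235 = 18.687
Arc 4: start y=0.000, vy=18.687 → t=3.810, apex=17.798, x_land=240.875, impact vy=-18.687
  bounce: vy ← 0.88·18.687 = 16.444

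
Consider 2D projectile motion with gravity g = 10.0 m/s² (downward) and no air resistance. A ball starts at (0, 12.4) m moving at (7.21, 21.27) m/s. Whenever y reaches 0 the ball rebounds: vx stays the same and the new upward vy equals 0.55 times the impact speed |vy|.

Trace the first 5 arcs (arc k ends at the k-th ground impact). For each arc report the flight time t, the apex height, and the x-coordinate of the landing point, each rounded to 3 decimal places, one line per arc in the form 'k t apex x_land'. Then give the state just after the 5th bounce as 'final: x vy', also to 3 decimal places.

Arc 1: start y=12.400, vy=21.270 → t=4.774, apex=35.021, x_land=34.417, impact vy=-26.465
  bounce: vy ← 0.55·26.465 = 14.556
Arc 2: start y=0.000, vy=14.556 → t=2.911, apex=10.594, x_land=55.407, impact vy=-14.556
  bounce: vy ← 0.55·14.556 = 8.006
Arc 3: start y=0.000, vy=8.006 → t=1.601, apex=3.205, x_land=66.951, impact vy=-8.006
  bounce: vy ← 0.55·8.006 = 4.403
Arc 4: start y=0.000, vy=4.403 → t=0.881, apex=0.969, x_land=73.300, impact vy=-4.403
  bounce: vy ← 0.55·4.403 = 2.422
Arc 5: start y=0.000, vy=2.422 → t=0.484, apex=0.293, x_land=76.793, impact vy=-2.422
  bounce: vy ← 0.55·2.422 = 1.332

1 4.774 35.021 34.417
2 2.911 10.594 55.407
3 1.601 3.205 66.951
4 0.881 0.969 73.300
5 0.484 0.293 76.793
final: 76.793 1.332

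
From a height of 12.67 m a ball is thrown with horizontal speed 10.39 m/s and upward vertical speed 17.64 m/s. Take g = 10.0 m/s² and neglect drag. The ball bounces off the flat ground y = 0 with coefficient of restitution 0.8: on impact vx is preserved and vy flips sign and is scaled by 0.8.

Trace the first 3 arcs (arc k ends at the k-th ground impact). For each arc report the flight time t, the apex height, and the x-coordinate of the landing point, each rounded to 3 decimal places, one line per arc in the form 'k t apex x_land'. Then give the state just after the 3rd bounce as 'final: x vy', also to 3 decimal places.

1 4.140 28.228 43.015
2 3.802 18.066 82.515
3 3.041 11.562 114.115
final: 114.115 12.165

Arc 1: start y=12.670, vy=17.640 → t=4.140, apex=28.228, x_land=43.015, impact vy=-23.761
  bounce: vy ← 0.8·23.761 = 19.009
Arc 2: start y=0.000, vy=19.009 → t=3.802, apex=18.066, x_land=82.515, impact vy=-19.009
  bounce: vy ← 0.8·19.009 = 15.207
Arc 3: start y=0.000, vy=15.207 → t=3.041, apex=11.562, x_land=114.115, impact vy=-15.207
  bounce: vy ← 0.8·15.207 = 12.165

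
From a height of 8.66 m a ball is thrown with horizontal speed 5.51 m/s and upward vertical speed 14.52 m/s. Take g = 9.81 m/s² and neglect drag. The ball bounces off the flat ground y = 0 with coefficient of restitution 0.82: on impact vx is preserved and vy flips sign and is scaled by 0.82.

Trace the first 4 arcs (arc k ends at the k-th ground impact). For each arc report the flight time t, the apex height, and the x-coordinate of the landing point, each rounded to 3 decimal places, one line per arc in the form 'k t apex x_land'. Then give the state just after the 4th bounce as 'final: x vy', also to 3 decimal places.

Arc 1: start y=8.660, vy=14.520 → t=3.469, apex=19.406, x_land=19.115, impact vy=-19.513
  bounce: vy ← 0.82·19.513 = 16.000
Arc 2: start y=0.000, vy=16.000 → t=3.262, apex=13.048, x_land=37.089, impact vy=-16.000
  bounce: vy ← 0.82·16.000 = 13.120
Arc 3: start y=0.000, vy=13.120 → t=2.675, apex=8.774, x_land=51.827, impact vy=-13.120
  bounce: vy ← 0.82·13.120 = 10.759
Arc 4: start y=0.000, vy=10.759 → t=2.193, apex=5.899, x_land=63.913, impact vy=-10.759
  bounce: vy ← 0.82·10.759 = 8.822

1 3.469 19.406 19.115
2 3.262 13.048 37.089
3 2.675 8.774 51.827
4 2.193 5.899 63.913
final: 63.913 8.822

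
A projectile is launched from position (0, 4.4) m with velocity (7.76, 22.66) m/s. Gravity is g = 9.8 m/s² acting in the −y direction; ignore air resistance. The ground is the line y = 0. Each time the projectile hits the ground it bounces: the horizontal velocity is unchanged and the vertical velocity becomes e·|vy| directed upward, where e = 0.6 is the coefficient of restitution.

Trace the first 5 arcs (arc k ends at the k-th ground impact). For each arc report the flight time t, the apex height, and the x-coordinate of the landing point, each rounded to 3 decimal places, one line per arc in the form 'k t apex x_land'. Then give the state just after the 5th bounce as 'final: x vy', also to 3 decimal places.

Arc 1: start y=4.400, vy=22.660 → t=4.811, apex=30.598, x_land=37.334, impact vy=-24.489
  bounce: vy ← 0.6·24.489 = 14.693
Arc 2: start y=0.000, vy=14.693 → t=2.999, apex=11.015, x_land=60.604, impact vy=-14.693
  bounce: vy ← 0.6·14.693 = 8.816
Arc 3: start y=0.000, vy=8.816 → t=1.799, apex=3.965, x_land=74.566, impact vy=-8.816
  bounce: vy ← 0.6·8.816 = 5.290
Arc 4: start y=0.000, vy=5.290 → t=1.080, apex=1.428, x_land=82.943, impact vy=-5.290
  bounce: vy ← 0.6·5.290 = 3.174
Arc 5: start y=0.000, vy=3.174 → t=0.648, apex=0.514, x_land=87.969, impact vy=-3.174
  bounce: vy ← 0.6·3.174 = 1.904

1 4.811 30.598 37.334
2 2.999 11.015 60.604
3 1.799 3.965 74.566
4 1.080 1.428 82.943
5 0.648 0.514 87.969
final: 87.969 1.904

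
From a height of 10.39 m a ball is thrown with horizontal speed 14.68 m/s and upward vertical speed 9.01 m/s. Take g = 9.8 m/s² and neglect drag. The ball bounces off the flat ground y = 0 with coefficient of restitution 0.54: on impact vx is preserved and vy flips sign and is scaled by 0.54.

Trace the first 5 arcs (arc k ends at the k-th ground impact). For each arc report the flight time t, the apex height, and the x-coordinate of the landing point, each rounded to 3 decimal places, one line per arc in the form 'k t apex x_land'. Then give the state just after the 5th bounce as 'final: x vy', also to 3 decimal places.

Arc 1: start y=10.390, vy=9.010 → t=2.642, apex=14.532, x_land=38.777, impact vy=-16.877
  bounce: vy ← 0.54·16.877 = 9.113
Arc 2: start y=0.000, vy=9.113 → t=1.860, apex=4.237, x_land=66.080, impact vy=-9.113
  bounce: vy ← 0.54·9.113 = 4.921
Arc 3: start y=0.000, vy=4.921 → t=1.004, apex=1.236, x_land=80.824, impact vy=-4.921
  bounce: vy ← 0.54·4.921 = 2.657
Arc 4: start y=0.000, vy=2.657 → t=0.542, apex=0.360, x_land=88.786, impact vy=-2.657
  bounce: vy ← 0.54·2.657 = 1.435
Arc 5: start y=0.000, vy=1.435 → t=0.293, apex=0.105, x_land=93.085, impact vy=-1.435
  bounce: vy ← 0.54·1.435 = 0.775

1 2.642 14.532 38.777
2 1.860 4.237 66.080
3 1.004 1.236 80.824
4 0.542 0.360 88.786
5 0.293 0.105 93.085
final: 93.085 0.775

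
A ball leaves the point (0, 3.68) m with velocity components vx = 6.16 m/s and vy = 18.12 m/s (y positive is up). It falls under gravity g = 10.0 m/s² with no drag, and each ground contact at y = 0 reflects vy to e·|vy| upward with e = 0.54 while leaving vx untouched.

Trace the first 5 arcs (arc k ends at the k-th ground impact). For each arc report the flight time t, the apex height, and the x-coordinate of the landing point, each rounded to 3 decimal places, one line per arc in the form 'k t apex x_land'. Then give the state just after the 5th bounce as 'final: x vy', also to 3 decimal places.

1 3.817 20.097 23.512
2 2.165 5.860 36.849
3 1.169 1.709 44.052
4 0.631 0.498 47.941
5 0.341 0.145 50.041
final: 50.041 0.921

Arc 1: start y=3.680, vy=18.120 → t=3.817, apex=20.097, x_land=23.512, impact vy=-20.048
  bounce: vy ← 0.54·20.048 = 10.826
Arc 2: start y=0.000, vy=10.826 → t=2.165, apex=5.860, x_land=36.849, impact vy=-10.826
  bounce: vy ← 0.54·10.826 = 5.846
Arc 3: start y=0.000, vy=5.846 → t=1.169, apex=1.709, x_land=44.052, impact vy=-5.846
  bounce: vy ← 0.54·5.846 = 3.157
Arc 4: start y=0.000, vy=3.157 → t=0.631, apex=0.498, x_land=47.941, impact vy=-3.157
  bounce: vy ← 0.54·3.157 = 1.705
Arc 5: start y=0.000, vy=1.705 → t=0.341, apex=0.145, x_land=50.041, impact vy=-1.705
  bounce: vy ← 0.54·1.705 = 0.921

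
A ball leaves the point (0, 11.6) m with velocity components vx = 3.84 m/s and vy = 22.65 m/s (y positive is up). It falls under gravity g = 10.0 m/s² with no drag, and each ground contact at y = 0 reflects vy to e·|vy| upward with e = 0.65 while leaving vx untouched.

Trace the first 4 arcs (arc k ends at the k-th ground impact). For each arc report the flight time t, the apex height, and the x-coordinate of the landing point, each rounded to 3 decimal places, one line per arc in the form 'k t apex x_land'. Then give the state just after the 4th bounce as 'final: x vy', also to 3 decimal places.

Arc 1: start y=11.600, vy=22.650 → t=4.995, apex=37.251, x_land=19.179, impact vy=-27.295
  bounce: vy ← 0.65·27.295 = 17.742
Arc 2: start y=0.000, vy=17.742 → t=3.548, apex=15.739, x_land=32.805, impact vy=-17.742
  bounce: vy ← 0.65·17.742 = 11.532
Arc 3: start y=0.000, vy=11.532 → t=2.306, apex=6.650, x_land=41.661, impact vy=-11.532
  bounce: vy ← 0.65·11.532 = 7.496
Arc 4: start y=0.000, vy=7.496 → t=1.499, apex=2.809, x_land=47.418, impact vy=-7.496
  bounce: vy ← 0.65·7.496 = 4.872

1 4.995 37.251 19.179
2 3.548 15.739 32.805
3 2.306 6.650 41.661
4 1.499 2.809 47.418
final: 47.418 4.872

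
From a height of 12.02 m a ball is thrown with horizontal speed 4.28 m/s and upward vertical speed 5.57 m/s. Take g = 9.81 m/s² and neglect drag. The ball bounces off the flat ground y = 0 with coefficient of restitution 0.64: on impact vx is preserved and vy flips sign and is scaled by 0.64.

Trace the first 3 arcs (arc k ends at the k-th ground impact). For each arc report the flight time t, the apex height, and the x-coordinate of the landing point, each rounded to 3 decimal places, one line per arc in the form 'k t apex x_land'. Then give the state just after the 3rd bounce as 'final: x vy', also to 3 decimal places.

Arc 1: start y=12.020, vy=5.570 → t=2.233, apex=13.601, x_land=9.557, impact vy=-16.336
  bounce: vy ← 0.64·16.336 = 10.455
Arc 2: start y=0.000, vy=10.455 → t=2.131, apex=5.571, x_land=18.680, impact vy=-10.455
  bounce: vy ← 0.64·10.455 = 6.691
Arc 3: start y=0.000, vy=6.691 → t=1.364, apex=2.282, x_land=24.519, impact vy=-6.691
  bounce: vy ← 0.64·6.691 = 4.282

1 2.233 13.601 9.557
2 2.131 5.571 18.680
3 1.364 2.282 24.519
final: 24.519 4.282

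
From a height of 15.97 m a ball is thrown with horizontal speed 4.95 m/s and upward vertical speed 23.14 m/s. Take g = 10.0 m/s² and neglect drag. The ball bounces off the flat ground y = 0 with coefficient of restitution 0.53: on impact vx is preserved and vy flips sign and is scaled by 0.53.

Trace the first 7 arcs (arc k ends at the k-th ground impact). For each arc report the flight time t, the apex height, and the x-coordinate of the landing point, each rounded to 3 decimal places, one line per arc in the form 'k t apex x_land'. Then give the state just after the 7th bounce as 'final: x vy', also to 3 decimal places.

Arc 1: start y=15.970, vy=23.140 → t=5.238, apex=42.743, x_land=25.927, impact vy=-29.238
  bounce: vy ← 0.53·29.238 = 15.496
Arc 2: start y=0.000, vy=15.496 → t=3.099, apex=12.007, x_land=41.268, impact vy=-15.496
  bounce: vy ← 0.53·15.496 = 8.213
Arc 3: start y=0.000, vy=8.213 → t=1.643, apex=3.373, x_land=49.399, impact vy=-8.213
  bounce: vy ← 0.53·8.213 = 4.353
Arc 4: start y=0.000, vy=4.353 → t=0.871, apex=0.947, x_land=53.708, impact vy=-4.353
  bounce: vy ← 0.53·4.353 = 2.307
Arc 5: start y=0.000, vy=2.307 → t=0.461, apex=0.266, x_land=55.992, impact vy=-2.307
  bounce: vy ← 0.53·2.307 = 1.223
Arc 6: start y=0.000, vy=1.223 → t=0.245, apex=0.075, x_land=57.203, impact vy=-1.223
  bounce: vy ← 0.53·1.223 = 0.648
Arc 7: start y=0.000, vy=0.648 → t=0.130, apex=0.021, x_land=57.844, impact vy=-0.648
  bounce: vy ← 0.53·0.648 = 0.343

1 5.238 42.743 25.927
2 3.099 12.007 41.268
3 1.643 3.373 49.399
4 0.871 0.947 53.708
5 0.461 0.266 55.992
6 0.245 0.075 57.203
7 0.130 0.021 57.844
final: 57.844 0.343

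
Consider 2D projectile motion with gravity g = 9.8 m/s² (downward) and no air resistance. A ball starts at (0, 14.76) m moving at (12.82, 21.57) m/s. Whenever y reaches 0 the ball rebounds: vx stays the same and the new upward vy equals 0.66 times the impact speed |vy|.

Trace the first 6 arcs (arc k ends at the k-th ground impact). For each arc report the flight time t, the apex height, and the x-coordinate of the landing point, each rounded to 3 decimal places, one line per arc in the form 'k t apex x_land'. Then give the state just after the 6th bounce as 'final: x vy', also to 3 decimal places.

Arc 1: start y=14.760, vy=21.570 → t=5.004, apex=38.498, x_land=64.151, impact vy=-27.469
  bounce: vy ← 0.66·27.469 = 18.130
Arc 2: start y=0.000, vy=18.130 → t=3.700, apex=16.770, x_land=111.585, impact vy=-18.130
  bounce: vy ← 0.66·18.130 = 11.966
Arc 3: start y=0.000, vy=11.966 → t=2.442, apex=7.305, x_land=142.891, impact vy=-11.966
  bounce: vy ← 0.66·11.966 = 7.897
Arc 4: start y=0.000, vy=7.897 → t=1.612, apex=3.182, x_land=163.553, impact vy=-7.897
  bounce: vy ← 0.66·7.897 = 5.212
Arc 5: start y=0.000, vy=5.212 → t=1.064, apex=1.386, x_land=177.189, impact vy=-5.212
  bounce: vy ← 0.66·5.212 = 3.440
Arc 6: start y=0.000, vy=3.440 → t=0.702, apex=0.604, x_land=186.190, impact vy=-3.440
  bounce: vy ← 0.66·3.440 = 2.270

1 5.004 38.498 64.151
2 3.700 16.770 111.585
3 2.442 7.305 142.891
4 1.612 3.182 163.553
5 1.064 1.386 177.189
6 0.702 0.604 186.190
final: 186.190 2.270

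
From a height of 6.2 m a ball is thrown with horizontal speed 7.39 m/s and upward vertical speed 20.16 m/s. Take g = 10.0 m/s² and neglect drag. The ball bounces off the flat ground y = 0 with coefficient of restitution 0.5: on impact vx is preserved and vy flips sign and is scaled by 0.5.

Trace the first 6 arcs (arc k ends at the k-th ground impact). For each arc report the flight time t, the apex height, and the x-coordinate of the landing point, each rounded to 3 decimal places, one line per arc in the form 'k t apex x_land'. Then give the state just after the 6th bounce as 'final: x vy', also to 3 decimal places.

1 4.319 26.521 31.918
2 2.303 6.630 48.938
3 1.152 1.658 57.448
4 0.576 0.414 61.703
5 0.288 0.104 63.830
6 0.144 0.026 64.894
final: 64.894 0.360

Arc 1: start y=6.200, vy=20.160 → t=4.319, apex=26.521, x_land=31.918, impact vy=-23.031
  bounce: vy ← 0.5·23.031 = 11.515
Arc 2: start y=0.000, vy=11.515 → t=2.303, apex=6.630, x_land=48.938, impact vy=-11.515
  bounce: vy ← 0.5·11.515 = 5.758
Arc 3: start y=0.000, vy=5.758 → t=1.152, apex=1.658, x_land=57.448, impact vy=-5.758
  bounce: vy ← 0.5·5.758 = 2.879
Arc 4: start y=0.000, vy=2.879 → t=0.576, apex=0.414, x_land=61.703, impact vy=-2.879
  bounce: vy ← 0.5·2.879 = 1.439
Arc 5: start y=0.000, vy=1.439 → t=0.288, apex=0.104, x_land=63.830, impact vy=-1.439
  bounce: vy ← 0.5·1.439 = 0.720
Arc 6: start y=0.000, vy=0.720 → t=0.144, apex=0.026, x_land=64.894, impact vy=-0.720
  bounce: vy ← 0.5·0.720 = 0.360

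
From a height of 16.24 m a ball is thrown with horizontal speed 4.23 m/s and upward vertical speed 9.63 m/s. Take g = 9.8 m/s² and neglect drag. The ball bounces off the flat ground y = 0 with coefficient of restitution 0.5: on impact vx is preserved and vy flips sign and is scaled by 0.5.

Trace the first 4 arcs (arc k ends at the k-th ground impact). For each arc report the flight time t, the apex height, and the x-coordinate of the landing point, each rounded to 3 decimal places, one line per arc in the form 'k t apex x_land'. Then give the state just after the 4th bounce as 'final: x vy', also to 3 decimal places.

1 3.051 20.971 12.908
2 2.069 5.243 21.659
3 1.034 1.311 26.034
4 0.517 0.328 28.222
final: 28.222 1.267

Arc 1: start y=16.240, vy=9.630 → t=3.051, apex=20.971, x_land=12.908, impact vy=-20.274
  bounce: vy ← 0.5·20.274 = 10.137
Arc 2: start y=0.000, vy=10.137 → t=2.069, apex=5.243, x_land=21.659, impact vy=-10.137
  bounce: vy ← 0.5·10.137 = 5.069
Arc 3: start y=0.000, vy=5.069 → t=1.034, apex=1.311, x_land=26.034, impact vy=-5.069
  bounce: vy ← 0.5·5.069 = 2.534
Arc 4: start y=0.000, vy=2.534 → t=0.517, apex=0.328, x_land=28.222, impact vy=-2.534
  bounce: vy ← 0.5·2.534 = 1.267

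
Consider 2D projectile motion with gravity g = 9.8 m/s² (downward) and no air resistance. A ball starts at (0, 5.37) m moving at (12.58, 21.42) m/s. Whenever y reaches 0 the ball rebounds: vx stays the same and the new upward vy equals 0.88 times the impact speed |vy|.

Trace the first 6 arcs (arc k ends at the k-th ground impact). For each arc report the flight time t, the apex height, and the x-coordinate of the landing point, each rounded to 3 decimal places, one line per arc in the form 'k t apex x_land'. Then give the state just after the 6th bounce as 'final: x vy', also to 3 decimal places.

Arc 1: start y=5.370, vy=21.420 → t=4.609, apex=28.779, x_land=57.984, impact vy=-23.750
  bounce: vy ← 0.88·23.750 = 20.900
Arc 2: start y=0.000, vy=20.900 → t=4.265, apex=22.286, x_land=111.642, impact vy=-20.900
  bounce: vy ← 0.88·20.900 = 18.392
Arc 3: start y=0.000, vy=18.392 → t=3.753, apex=17.259, x_land=158.860, impact vy=-18.392
  bounce: vy ← 0.88·18.392 = 16.185
Arc 4: start y=0.000, vy=16.185 → t=3.303, apex=13.365, x_land=200.413, impact vy=-16.185
  bounce: vy ← 0.88·16.185 = 14.243
Arc 5: start y=0.000, vy=14.243 → t=2.907, apex=10.350, x_land=236.979, impact vy=-14.243
  bounce: vy ← 0.88·14.243 = 12.534
Arc 6: start y=0.000, vy=12.534 → t=2.558, apex=8.015, x_land=269.158, impact vy=-12.534
  bounce: vy ← 0.88·12.534 = 11.030

1 4.609 28.779 57.984
2 4.265 22.286 111.642
3 3.753 17.259 158.860
4 3.303 13.365 200.413
5 2.907 10.350 236.979
6 2.558 8.015 269.158
final: 269.158 11.030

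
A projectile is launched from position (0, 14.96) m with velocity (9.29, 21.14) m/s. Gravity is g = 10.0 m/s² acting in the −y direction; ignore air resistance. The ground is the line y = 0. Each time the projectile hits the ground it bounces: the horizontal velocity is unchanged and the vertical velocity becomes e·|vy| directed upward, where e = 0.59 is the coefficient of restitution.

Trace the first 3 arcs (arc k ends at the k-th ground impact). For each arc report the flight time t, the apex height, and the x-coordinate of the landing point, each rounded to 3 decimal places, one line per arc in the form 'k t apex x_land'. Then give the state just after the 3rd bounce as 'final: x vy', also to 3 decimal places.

1 4.845 37.305 45.015
2 3.223 12.986 74.958
3 1.902 4.520 92.624
final: 92.624 5.610

Arc 1: start y=14.960, vy=21.140 → t=4.845, apex=37.305, x_land=45.015, impact vy=-27.315
  bounce: vy ← 0.59·27.315 = 16.116
Arc 2: start y=0.000, vy=16.116 → t=3.223, apex=12.986, x_land=74.958, impact vy=-16.116
  bounce: vy ← 0.59·16.116 = 9.508
Arc 3: start y=0.000, vy=9.508 → t=1.902, apex=4.520, x_land=92.624, impact vy=-9.508
  bounce: vy ← 0.59·9.508 = 5.610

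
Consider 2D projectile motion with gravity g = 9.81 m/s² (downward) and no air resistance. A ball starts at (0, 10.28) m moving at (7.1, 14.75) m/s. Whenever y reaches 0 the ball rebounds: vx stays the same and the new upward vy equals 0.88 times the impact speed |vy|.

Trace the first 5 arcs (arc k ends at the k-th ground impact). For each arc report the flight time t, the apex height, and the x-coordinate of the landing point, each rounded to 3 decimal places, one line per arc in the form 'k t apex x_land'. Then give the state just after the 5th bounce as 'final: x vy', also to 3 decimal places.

Arc 1: start y=10.280, vy=14.750 → t=3.591, apex=21.369, x_land=25.495, impact vy=-20.476
  bounce: vy ← 0.88·20.476 = 18.019
Arc 2: start y=0.000, vy=18.019 → t=3.674, apex=16.548, x_land=51.577, impact vy=-18.019
  bounce: vy ← 0.88·18.019 = 15.856
Arc 3: start y=0.000, vy=15.856 → t=3.233, apex=12.815, x_land=74.529, impact vy=-15.856
  bounce: vy ← 0.88·15.856 = 13.954
Arc 4: start y=0.000, vy=13.954 → t=2.845, apex=9.924, x_land=94.727, impact vy=-13.954
  bounce: vy ← 0.88·13.954 = 12.279
Arc 5: start y=0.000, vy=12.279 → t=2.503, apex=7.685, x_land=112.501, impact vy=-12.279
  bounce: vy ← 0.88·12.279 = 10.806

1 3.591 21.369 25.495
2 3.674 16.548 51.577
3 3.233 12.815 74.529
4 2.845 9.924 94.727
5 2.503 7.685 112.501
final: 112.501 10.806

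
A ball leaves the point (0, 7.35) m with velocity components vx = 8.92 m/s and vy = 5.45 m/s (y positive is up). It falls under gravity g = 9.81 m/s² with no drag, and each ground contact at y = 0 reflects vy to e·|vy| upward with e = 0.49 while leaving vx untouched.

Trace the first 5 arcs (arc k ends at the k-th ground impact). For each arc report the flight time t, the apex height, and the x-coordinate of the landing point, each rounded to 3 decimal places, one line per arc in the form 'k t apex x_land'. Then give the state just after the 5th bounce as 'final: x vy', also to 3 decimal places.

Arc 1: start y=7.350, vy=5.450 → t=1.900, apex=8.864, x_land=16.947, impact vy=-13.187
  bounce: vy ← 0.49·13.187 = 6.462
Arc 2: start y=0.000, vy=6.462 → t=1.317, apex=2.128, x_land=28.698, impact vy=-6.462
  bounce: vy ← 0.49·6.462 = 3.166
Arc 3: start y=0.000, vy=3.166 → t=0.646, apex=0.511, x_land=34.456, impact vy=-3.166
  bounce: vy ← 0.49·3.166 = 1.551
Arc 4: start y=0.000, vy=1.551 → t=0.316, apex=0.123, x_land=37.277, impact vy=-1.551
  bounce: vy ← 0.49·1.551 = 0.760
Arc 5: start y=0.000, vy=0.760 → t=0.155, apex=0.029, x_land=38.660, impact vy=-0.760
  bounce: vy ← 0.49·0.760 = 0.373

1 1.900 8.864 16.947
2 1.317 2.128 28.698
3 0.646 0.511 34.456
4 0.316 0.123 37.277
5 0.155 0.029 38.660
final: 38.660 0.373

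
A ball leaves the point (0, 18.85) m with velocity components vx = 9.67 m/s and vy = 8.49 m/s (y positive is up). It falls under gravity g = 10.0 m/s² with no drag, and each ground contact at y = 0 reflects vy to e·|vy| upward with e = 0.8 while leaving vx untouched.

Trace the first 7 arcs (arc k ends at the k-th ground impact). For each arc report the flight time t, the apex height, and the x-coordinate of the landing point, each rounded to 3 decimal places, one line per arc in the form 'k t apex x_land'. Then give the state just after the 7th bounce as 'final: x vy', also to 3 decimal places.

1 2.968 22.454 28.702
2 3.391 14.371 61.490
3 2.713 9.197 87.720
4 2.170 5.886 108.704
5 1.736 3.767 125.491
6 1.389 2.411 138.920
7 1.111 1.543 149.664
final: 149.664 4.444

Arc 1: start y=18.850, vy=8.490 → t=2.968, apex=22.454, x_land=28.702, impact vy=-21.192
  bounce: vy ← 0.8·21.192 = 16.953
Arc 2: start y=0.000, vy=16.953 → t=3.391, apex=14.371, x_land=61.490, impact vy=-16.953
  bounce: vy ← 0.8·16.953 = 13.563
Arc 3: start y=0.000, vy=13.563 → t=2.713, apex=9.197, x_land=87.720, impact vy=-13.563
  bounce: vy ← 0.8·13.563 = 10.850
Arc 4: start y=0.000, vy=10.850 → t=2.170, apex=5.886, x_land=108.704, impact vy=-10.850
  bounce: vy ← 0.8·10.850 = 8.680
Arc 5: start y=0.000, vy=8.680 → t=1.736, apex=3.767, x_land=125.491, impact vy=-8.680
  bounce: vy ← 0.8·8.680 = 6.944
Arc 6: start y=0.000, vy=6.944 → t=1.389, apex=2.411, x_land=138.920, impact vy=-6.944
  bounce: vy ← 0.8·6.944 = 5.555
Arc 7: start y=0.000, vy=5.555 → t=1.111, apex=1.543, x_land=149.664, impact vy=-5.555
  bounce: vy ← 0.8·5.555 = 4.444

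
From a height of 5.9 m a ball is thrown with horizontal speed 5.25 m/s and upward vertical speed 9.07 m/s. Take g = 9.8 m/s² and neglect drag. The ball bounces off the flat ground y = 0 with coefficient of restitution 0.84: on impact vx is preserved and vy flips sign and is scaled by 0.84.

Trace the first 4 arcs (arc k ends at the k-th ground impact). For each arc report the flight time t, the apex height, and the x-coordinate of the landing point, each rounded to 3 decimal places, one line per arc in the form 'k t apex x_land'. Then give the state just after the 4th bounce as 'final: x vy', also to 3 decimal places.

Arc 1: start y=5.900, vy=9.070 → t=2.361, apex=10.097, x_land=12.395, impact vy=-14.068
  bounce: vy ← 0.84·14.068 = 11.817
Arc 2: start y=0.000, vy=11.817 → t=2.412, apex=7.125, x_land=25.056, impact vy=-11.817
  bounce: vy ← 0.84·11.817 = 9.926
Arc 3: start y=0.000, vy=9.926 → t=2.026, apex=5.027, x_land=35.692, impact vy=-9.926
  bounce: vy ← 0.84·9.926 = 8.338
Arc 4: start y=0.000, vy=8.338 → t=1.702, apex=3.547, x_land=44.625, impact vy=-8.338
  bounce: vy ← 0.84·8.338 = 7.004

1 2.361 10.097 12.395
2 2.412 7.125 25.056
3 2.026 5.027 35.692
4 1.702 3.547 44.625
final: 44.625 7.004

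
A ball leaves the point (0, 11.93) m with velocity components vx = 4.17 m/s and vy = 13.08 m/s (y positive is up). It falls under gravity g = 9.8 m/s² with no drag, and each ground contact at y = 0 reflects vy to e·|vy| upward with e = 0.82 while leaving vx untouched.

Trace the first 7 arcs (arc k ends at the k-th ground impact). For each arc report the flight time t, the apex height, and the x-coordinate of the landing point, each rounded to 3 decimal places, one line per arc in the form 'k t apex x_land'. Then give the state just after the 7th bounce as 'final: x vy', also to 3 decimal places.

Arc 1: start y=11.930, vy=13.080 → t=3.388, apex=20.659, x_land=14.128, impact vy=-20.122
  bounce: vy ← 0.82·20.122 = 16.500
Arc 2: start y=0.000, vy=16.500 → t=3.367, apex=13.891, x_land=28.170, impact vy=-16.500
  bounce: vy ← 0.82·16.500 = 13.530
Arc 3: start y=0.000, vy=13.530 → t=2.761, apex=9.340, x_land=39.685, impact vy=-13.530
  bounce: vy ← 0.82·13.530 = 11.095
Arc 4: start y=0.000, vy=11.095 → t=2.264, apex=6.280, x_land=49.127, impact vy=-11.095
  bounce: vy ← 0.82·11.095 = 9.098
Arc 5: start y=0.000, vy=9.098 → t=1.857, apex=4.223, x_land=56.869, impact vy=-9.098
  bounce: vy ← 0.82·9.098 = 7.460
Arc 6: start y=0.000, vy=7.460 → t=1.522, apex=2.840, x_land=63.218, impact vy=-7.460
  bounce: vy ← 0.82·7.460 = 6.117
Arc 7: start y=0.000, vy=6.117 → t=1.248, apex=1.909, x_land=68.424, impact vy=-6.117
  bounce: vy ← 0.82·6.117 = 5.016

1 3.388 20.659 14.128
2 3.367 13.891 28.170
3 2.761 9.340 39.685
4 2.264 6.280 49.127
5 1.857 4.223 56.869
6 1.522 2.840 63.218
7 1.248 1.909 68.424
final: 68.424 5.016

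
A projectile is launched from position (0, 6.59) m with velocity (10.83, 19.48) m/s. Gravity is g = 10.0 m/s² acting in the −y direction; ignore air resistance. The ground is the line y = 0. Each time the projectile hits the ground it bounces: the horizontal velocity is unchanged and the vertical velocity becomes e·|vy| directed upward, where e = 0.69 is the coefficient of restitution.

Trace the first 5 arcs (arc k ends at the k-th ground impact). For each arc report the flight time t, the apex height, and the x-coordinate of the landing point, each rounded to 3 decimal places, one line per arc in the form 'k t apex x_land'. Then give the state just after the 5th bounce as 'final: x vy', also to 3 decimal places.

1 4.209 25.564 45.585
2 3.120 12.171 79.378
3 2.153 5.795 102.696
4 1.486 2.759 118.785
5 1.025 1.313 129.886
final: 129.886 3.536

Arc 1: start y=6.590, vy=19.480 → t=4.209, apex=25.564, x_land=45.585, impact vy=-22.611
  bounce: vy ← 0.69·22.611 = 15.602
Arc 2: start y=0.000, vy=15.602 → t=3.120, apex=12.171, x_land=79.378, impact vy=-15.602
  bounce: vy ← 0.69·15.602 = 10.765
Arc 3: start y=0.000, vy=10.765 → t=2.153, apex=5.795, x_land=102.696, impact vy=-10.765
  bounce: vy ← 0.69·10.765 = 7.428
Arc 4: start y=0.000, vy=7.428 → t=1.486, apex=2.759, x_land=118.785, impact vy=-7.428
  bounce: vy ← 0.69·7.428 = 5.125
Arc 5: start y=0.000, vy=5.125 → t=1.025, apex=1.313, x_land=129.886, impact vy=-5.125
  bounce: vy ← 0.69·5.125 = 3.536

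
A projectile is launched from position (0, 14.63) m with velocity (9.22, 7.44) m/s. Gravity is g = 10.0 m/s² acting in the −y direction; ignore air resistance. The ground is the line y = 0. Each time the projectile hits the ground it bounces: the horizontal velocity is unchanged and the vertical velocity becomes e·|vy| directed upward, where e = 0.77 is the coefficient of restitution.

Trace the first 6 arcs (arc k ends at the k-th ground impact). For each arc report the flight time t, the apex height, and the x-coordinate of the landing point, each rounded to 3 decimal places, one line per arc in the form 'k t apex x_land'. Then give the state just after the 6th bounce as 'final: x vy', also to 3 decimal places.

1 2.609 17.398 24.058
2 2.873 10.315 50.544
3 2.212 6.116 70.938
4 1.703 3.626 86.641
5 1.311 2.150 98.733
6 1.010 1.275 108.044
final: 108.044 3.888

Arc 1: start y=14.630, vy=7.440 → t=2.609, apex=17.398, x_land=24.058, impact vy=-18.654
  bounce: vy ← 0.77·18.654 = 14.363
Arc 2: start y=0.000, vy=14.363 → t=2.873, apex=10.315, x_land=50.544, impact vy=-14.363
  bounce: vy ← 0.77·14.363 = 11.060
Arc 3: start y=0.000, vy=11.060 → t=2.212, apex=6.116, x_land=70.938, impact vy=-11.060
  bounce: vy ← 0.77·11.060 = 8.516
Arc 4: start y=0.000, vy=8.516 → t=1.703, apex=3.626, x_land=86.641, impact vy=-8.516
  bounce: vy ← 0.77·8.516 = 6.557
Arc 5: start y=0.000, vy=6.557 → t=1.311, apex=2.150, x_land=98.733, impact vy=-6.557
  bounce: vy ← 0.77·6.557 = 5.049
Arc 6: start y=0.000, vy=5.049 → t=1.010, apex=1.275, x_land=108.044, impact vy=-5.049
  bounce: vy ← 0.77·5.049 = 3.888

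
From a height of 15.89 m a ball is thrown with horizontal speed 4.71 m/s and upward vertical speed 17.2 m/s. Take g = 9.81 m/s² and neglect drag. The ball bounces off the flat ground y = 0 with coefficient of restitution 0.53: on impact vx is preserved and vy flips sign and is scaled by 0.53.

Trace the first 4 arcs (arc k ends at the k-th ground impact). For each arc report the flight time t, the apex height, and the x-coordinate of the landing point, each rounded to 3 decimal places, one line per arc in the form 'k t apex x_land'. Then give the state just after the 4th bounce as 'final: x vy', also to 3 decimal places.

Arc 1: start y=15.890, vy=17.200 → t=4.266, apex=30.968, x_land=20.093, impact vy=-24.650
  bounce: vy ← 0.53·24.650 = 13.064
Arc 2: start y=0.000, vy=13.064 → t=2.663, apex=8.699, x_land=32.638, impact vy=-13.064
  bounce: vy ← 0.53·13.064 = 6.924
Arc 3: start y=0.000, vy=6.924 → t=1.412, apex=2.444, x_land=39.287, impact vy=-6.924
  bounce: vy ← 0.53·6.924 = 3.670
Arc 4: start y=0.000, vy=3.670 → t=0.748, apex=0.686, x_land=42.810, impact vy=-3.670
  bounce: vy ← 0.53·3.670 = 1.945

1 4.266 30.968 20.093
2 2.663 8.699 32.638
3 1.412 2.444 39.287
4 0.748 0.686 42.810
final: 42.810 1.945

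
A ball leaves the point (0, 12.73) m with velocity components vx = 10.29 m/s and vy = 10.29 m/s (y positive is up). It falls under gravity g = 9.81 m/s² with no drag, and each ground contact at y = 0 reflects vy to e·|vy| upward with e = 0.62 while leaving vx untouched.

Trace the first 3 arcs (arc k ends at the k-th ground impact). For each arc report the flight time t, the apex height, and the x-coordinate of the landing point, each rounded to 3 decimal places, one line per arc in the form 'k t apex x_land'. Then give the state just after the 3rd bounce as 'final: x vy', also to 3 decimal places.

1 2.971 18.127 30.575
2 2.384 6.968 55.104
3 1.478 2.678 70.312
final: 70.312 4.495

Arc 1: start y=12.730, vy=10.290 → t=2.971, apex=18.127, x_land=30.575, impact vy=-18.859
  bounce: vy ← 0.62·18.859 = 11.692
Arc 2: start y=0.000, vy=11.692 → t=2.384, apex=6.968, x_land=55.104, impact vy=-11.692
  bounce: vy ← 0.62·11.692 = 7.249
Arc 3: start y=0.000, vy=7.249 → t=1.478, apex=2.678, x_land=70.312, impact vy=-7.249
  bounce: vy ← 0.62·7.249 = 4.495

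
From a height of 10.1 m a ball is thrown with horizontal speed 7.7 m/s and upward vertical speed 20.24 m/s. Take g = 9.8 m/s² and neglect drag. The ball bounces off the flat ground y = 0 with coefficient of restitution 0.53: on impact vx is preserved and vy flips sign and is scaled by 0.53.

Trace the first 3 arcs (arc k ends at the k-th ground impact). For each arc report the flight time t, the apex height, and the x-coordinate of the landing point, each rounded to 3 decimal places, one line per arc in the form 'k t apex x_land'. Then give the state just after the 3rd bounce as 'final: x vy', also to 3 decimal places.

1 4.581 31.001 35.271
2 2.666 8.708 55.800
3 1.413 2.446 66.681
final: 66.681 3.670

Arc 1: start y=10.100, vy=20.240 → t=4.581, apex=31.001, x_land=35.271, impact vy=-24.650
  bounce: vy ← 0.53·24.650 = 13.064
Arc 2: start y=0.000, vy=13.064 → t=2.666, apex=8.708, x_land=55.800, impact vy=-13.064
  bounce: vy ← 0.53·13.064 = 6.924
Arc 3: start y=0.000, vy=6.924 → t=1.413, apex=2.446, x_land=66.681, impact vy=-6.924
  bounce: vy ← 0.53·6.924 = 3.670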